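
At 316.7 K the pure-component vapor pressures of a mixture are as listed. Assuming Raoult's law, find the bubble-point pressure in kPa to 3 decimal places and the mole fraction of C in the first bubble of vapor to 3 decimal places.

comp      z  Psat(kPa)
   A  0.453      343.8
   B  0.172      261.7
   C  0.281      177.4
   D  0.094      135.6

Pbub = 263.350 kPa, y_C = 0.189

At the bubble point ψ → 0, so ΣzᵢKᵢ = 1 with Kᵢ = Pᵢˢᵃᵗ/P ⇒ P = ΣzᵢPᵢˢᵃᵗ.
P = 0.453·343.8 + 0.172·261.7 + 0.281·177.4 + 0.094·135.6 = 263.350 kPa
yᵢ = zᵢPᵢˢᵃᵗ/P ⇒ y_C = 0.281·177.4/263.350 = 0.189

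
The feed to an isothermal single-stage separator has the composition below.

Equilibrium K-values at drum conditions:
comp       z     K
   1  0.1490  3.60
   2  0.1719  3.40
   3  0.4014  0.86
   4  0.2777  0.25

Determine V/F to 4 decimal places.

Rachford–Rice: g(V/F) = Σ zᵢ(Kᵢ−1)/(1+V/F(Kᵢ−1)) = 0.
Check two-phase: ΣzᵢKᵢ = 1.5355 > 1 and Σzᵢ/Kᵢ = 1.6695 > 1, so g(0) = 0.5355 > 0 and g(1) = -0.6695 < 0.
Newton–Raphson from V/F = 0.64:
  V/F = 0.6400: g = -0.15415, g' = -0.8831 → V/F = 0.4654
  V/F = 0.4654: g = -0.00992, g' = -0.8048 → V/F = 0.4531
Converged at V/F = 0.4531.

V/F = 0.4531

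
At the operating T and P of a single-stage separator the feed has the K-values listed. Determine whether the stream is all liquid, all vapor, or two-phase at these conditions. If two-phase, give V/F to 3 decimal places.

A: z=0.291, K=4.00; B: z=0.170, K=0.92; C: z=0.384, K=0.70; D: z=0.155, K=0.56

ΣzᵢKᵢ = 1.676; Σzᵢ/Kᵢ = 1.083.
Both exceed 1, so a two-phase solution exists.
Let ψ = V/F and solve Σ zᵢ(Kᵢ−1)/(1+ψ(Kᵢ−1)) = 0.
Newton–Raphson from ψ = 0.51:
  ψ = 0.510: g = 0.1069, g' = -0.508 → ψ = 0.720
  ψ = 0.720: g = 0.0149, g' = -0.384 → ψ = 0.759
  ψ = 0.759: g = 0.0003, g' = -0.371 → ψ = 0.760
Converged at ψ = 0.760.

two-phase, V/F = 0.760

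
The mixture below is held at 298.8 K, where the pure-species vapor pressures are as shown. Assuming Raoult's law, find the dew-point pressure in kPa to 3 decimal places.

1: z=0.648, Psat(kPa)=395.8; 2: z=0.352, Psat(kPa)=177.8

Pdew = 276.477 kPa

At the dew point ψ → 1, so Σzᵢ/Kᵢ = 1 with Kᵢ = Pᵢˢᵃᵗ/P ⇒ 1/P = Σzᵢ/Pᵢˢᵃᵗ.
1/P = 0.648/395.8 + 0.352/177.8 = 0.003617 ⇒ P = 276.477 kPa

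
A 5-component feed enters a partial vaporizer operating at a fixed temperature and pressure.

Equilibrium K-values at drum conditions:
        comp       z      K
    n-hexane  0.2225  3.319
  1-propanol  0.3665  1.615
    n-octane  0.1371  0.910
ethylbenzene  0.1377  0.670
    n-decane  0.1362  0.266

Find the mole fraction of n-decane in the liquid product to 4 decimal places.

Let β = V/F and solve Σ zᵢ(Kᵢ−1)/(1+β(Kᵢ−1)) = 0.
Feasibility: ΣzᵢKᵢ = 1.5836, Σzᵢ/Kᵢ = 1.1622 — both > 1, two phases present.
Newton–Raphson from β = 0.68:
  β = 0.6800: g = 0.08784, g' = -0.5678 → β = 0.8347
  β = 0.8347: g = -0.00946, g' = -0.7184 → β = 0.8215
  β = 0.8215: g = -0.00014, g' = -0.6981 → β = 0.8213
Converged at β = 0.8213.
Compositions from xᵢ = zᵢ/(1+β(Kᵢ−1)), yᵢ = Kᵢxᵢ:
  n-hexane: x = 0.0766, y = 0.2542
  1-propanol: x = 0.2435, y = 0.3933
  n-octane: x = 0.1480, y = 0.1347
  ethylbenzene: x = 0.1889, y = 0.1266
  n-decane: x = 0.3430, y = 0.0912

x_n-decane = 0.3430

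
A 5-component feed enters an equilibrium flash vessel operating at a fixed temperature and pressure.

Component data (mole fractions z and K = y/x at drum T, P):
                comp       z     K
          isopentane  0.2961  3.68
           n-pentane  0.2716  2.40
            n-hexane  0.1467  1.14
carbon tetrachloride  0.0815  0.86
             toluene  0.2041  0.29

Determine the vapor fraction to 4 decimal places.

ψ = 0.9042

Rachford–Rice: g(ψ) = Σ zᵢ(Kᵢ−1)/(1+ψ(Kᵢ−1)) = 0.
g(0) = ΣzᵢKᵢ − 1 = 1.0380 and g(1) = 1 − Σzᵢ/Kᵢ = -0.1209, so a root lies in (0, 1).
Iterate (Newton) starting at ψ = 0.56:
  ψ = 0.5600: g = 0.29656, g' = -0.7952 → ψ = 0.9329
  ψ = 0.9329: g = -0.03260, g' = -1.1807 → ψ = 0.9053
  ψ = 0.9053: g = -0.00122, g' = -1.0954 → ψ = 0.9042
Converged at ψ = 0.9042.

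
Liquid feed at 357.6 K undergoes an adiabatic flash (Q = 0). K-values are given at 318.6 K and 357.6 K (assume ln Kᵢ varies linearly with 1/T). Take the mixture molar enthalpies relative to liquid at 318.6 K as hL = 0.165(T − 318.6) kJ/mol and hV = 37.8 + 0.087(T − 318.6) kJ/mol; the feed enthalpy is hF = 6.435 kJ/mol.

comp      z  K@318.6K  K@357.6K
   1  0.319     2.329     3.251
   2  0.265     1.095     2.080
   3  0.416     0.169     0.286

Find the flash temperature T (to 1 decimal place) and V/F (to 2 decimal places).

Adiabatic flash: solve Rachford–Rice at each trial T, then check hF = ψ·hV(T) + (1−ψ)·hL(T).
  T = 318.6 K: K = (2.329, 1.095, 0.169), RR gives ψ = 0.128, H_out = 4.855 kJ/mol
  T = 357.6 K: K = (3.251, 2.080, 0.286), RR gives ψ = 0.561, H_out = 25.936 kJ/mol
  T = 338.1 K: K = (2.778, 1.537, 0.223), RR gives ψ = 0.378, H_out = 16.936 kJ/mol
  T = 328.4 K: K = (2.552, 1.305, 0.195), RR gives ψ = 0.265, H_out = 11.430 kJ/mol
  T = 323.5 K: K = (2.439, 1.197, 0.182), RR gives ψ = 0.200, H_out = 8.283 kJ/mol
  T = 321.1 K: K = (2.385, 1.146, 0.175), RR gives ψ = 0.166, H_out = 6.641 kJ/mol
  T = 319.9 K: K = (2.358, 1.121, 0.172), RR gives ψ = 0.148, H_out = 5.794 kJ/mol
Linear interpolation between T = 319.9 (H_out = 5.794) and T = 321.1 (H_out = 6.641) on hF = 6.435 gives T ≈ 320.8 K, at which ψ = 0.16.

T = 320.8 K, V/F = 0.16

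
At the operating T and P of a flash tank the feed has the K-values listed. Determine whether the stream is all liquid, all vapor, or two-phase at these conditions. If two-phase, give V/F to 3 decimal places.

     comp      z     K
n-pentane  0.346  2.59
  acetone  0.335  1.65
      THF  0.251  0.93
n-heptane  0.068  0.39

ΣzᵢKᵢ = 1.709; Σzᵢ/Kᵢ = 0.781.
Since Σzᵢ/Kᵢ < 1 the mixture is above its dew point — single vapor phase.

all vapor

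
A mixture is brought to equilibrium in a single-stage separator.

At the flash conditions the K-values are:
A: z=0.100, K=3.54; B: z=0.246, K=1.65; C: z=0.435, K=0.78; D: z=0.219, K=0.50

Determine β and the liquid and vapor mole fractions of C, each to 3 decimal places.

β = 0.434, x_C = 0.481, y_C = 0.375

Let β = V/F and solve Σ zᵢ(Kᵢ−1)/(1+β(Kᵢ−1)) = 0.
Feasibility: ΣzᵢKᵢ = 1.209, Σzᵢ/Kᵢ = 1.173 — both > 1, two phases present.
Newton–Raphson from β = 0.5:
  β = 0.500: g = -0.0210, g' = -0.308 → β = 0.432
  β = 0.432: g = 0.0005, g' = -0.325 → β = 0.434
Converged at β = 0.434.
Compositions from xᵢ = zᵢ/(1+β(Kᵢ−1)), yᵢ = Kᵢxᵢ:
  A: x = 0.048, y = 0.168
  B: x = 0.192, y = 0.317
  C: x = 0.481, y = 0.375
  D: x = 0.280, y = 0.140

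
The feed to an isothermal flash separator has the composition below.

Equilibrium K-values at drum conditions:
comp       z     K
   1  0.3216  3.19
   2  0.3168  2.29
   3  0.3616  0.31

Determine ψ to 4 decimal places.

ψ = 0.7099

Rachford–Rice: g(ψ) = Σ zᵢ(Kᵢ−1)/(1+ψ(Kᵢ−1)) = 0.
Feasibility: ΣzᵢKᵢ = 1.8635, Σzᵢ/Kᵢ = 1.4056 — both > 1, two phases present.
Newton iteration, ψ⁰ = 0.4:
  ψ = 0.4000: g = 0.30038, g' = -0.9961 → ψ = 0.7016
  ψ = 0.7016: g = 0.00859, g' = -1.0318 → ψ = 0.7099
Converged at ψ = 0.7099.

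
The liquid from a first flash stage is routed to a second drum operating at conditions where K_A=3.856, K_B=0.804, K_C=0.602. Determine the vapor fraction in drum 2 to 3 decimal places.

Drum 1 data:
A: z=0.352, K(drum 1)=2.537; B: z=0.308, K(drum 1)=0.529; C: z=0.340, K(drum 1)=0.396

Drum 1:
Material balance + equilibrium reduce to Σ zᵢ(Kᵢ−1)/(1+ψ₁(Kᵢ−1)) = 0.
g(0) = ΣzᵢKᵢ − 1 = 0.191 and g(1) = 1 − Σzᵢ/Kᵢ = -0.580, so a root lies in (0, 1).
Iterate (Newton) starting at ψ₁ = 0.5:
  ψ₁ = 0.500: g = -0.1780, g' = -0.637 → ψ₁ = 0.221
  ψ₁ = 0.221: g = 0.0052, g' = -0.714 → ψ₁ = 0.228
Converged at ψ₁ = 0.228.
Drum-1 compositions:
  A: x = 0.261, y = 0.661
  B: x = 0.345, y = 0.183
  C: x = 0.394, y = 0.156
Drum-2 feed = drum-1 liquid: z₂ = (0.2607, 0.3450, 0.3943).
Drum 2:
Let ψ₂ = V/F and solve Σ zᵢ(Kᵢ−1)/(1+ψ₂(Kᵢ−1)) = 0.
Check two-phase: ΣzᵢKᵢ = 1.520 > 1 and Σzᵢ/Kᵢ = 1.152 > 1, so g(0) = 0.520 > 0 and g(1) = -0.152 < 0.
Iterate (Newton) starting at ψ₂ = 0.59:
  ψ₂ = 0.590: g = -0.0043, g' = -0.419 → ψ₂ = 0.580
Converged at ψ₂ = 0.580.
  A: x = 0.098, y = 0.378
  B: x = 0.389, y = 0.313
  C: x = 0.513, y = 0.309

V/F (drum 2) = 0.580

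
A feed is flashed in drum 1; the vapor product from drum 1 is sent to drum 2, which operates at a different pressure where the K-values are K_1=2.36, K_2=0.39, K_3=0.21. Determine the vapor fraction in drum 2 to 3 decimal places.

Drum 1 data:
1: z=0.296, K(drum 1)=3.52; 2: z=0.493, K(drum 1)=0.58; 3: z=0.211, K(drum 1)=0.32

Drum 1:
Material balance + equilibrium reduce to Σ zᵢ(Kᵢ−1)/(1+ψ₁(Kᵢ−1)) = 0.
Feasibility: ΣzᵢKᵢ = 1.395, Σzᵢ/Kᵢ = 1.593 — both > 1, two phases present.
Newton–Raphson from ψ₁ = 0.54:
  ψ₁ = 0.540: g = -0.1786, g' = -0.726 → ψ₁ = 0.294
  ψ₁ = 0.294: g = 0.0128, g' = -0.886 → ψ₁ = 0.309
Converged at ψ₁ = 0.309.
Drum-1 compositions:
  1: x = 0.166, y = 0.586
  2: x = 0.566, y = 0.329
  3: x = 0.267, y = 0.085
Drum-2 feed = drum-1 vapor: z₂ = (0.5860, 0.3285, 0.0855).
Drum 2:
Rachford–Rice: g(ψ₂) = Σ zᵢ(Kᵢ−1)/(1+ψ₂(Kᵢ−1)) = 0.
Check two-phase: ΣzᵢKᵢ = 1.529 > 1 and Σzᵢ/Kᵢ = 1.498 > 1, so g(0) = 0.529 > 0 and g(1) = -0.498 < 0.
Iterate (Newton) starting at ψ₂ = 0.5:
  ψ₂ = 0.500: g = 0.0744, g' = -0.783 → ψ₂ = 0.595
  ψ₂ = 0.595: g = -0.0015, g' = -0.822 → ψ₂ = 0.593
Converged at ψ₂ = 0.593.
  1: x = 0.324, y = 0.765
  2: x = 0.515, y = 0.201
  3: x = 0.161, y = 0.034

V/F (drum 2) = 0.593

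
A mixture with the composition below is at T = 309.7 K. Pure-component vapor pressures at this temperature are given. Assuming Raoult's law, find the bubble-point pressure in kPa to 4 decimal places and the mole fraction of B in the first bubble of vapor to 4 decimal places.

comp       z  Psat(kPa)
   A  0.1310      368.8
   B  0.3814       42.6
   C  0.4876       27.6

At the bubble point ψ → 0, so ΣzᵢKᵢ = 1 with Kᵢ = Pᵢˢᵃᵗ/P ⇒ P = ΣzᵢPᵢˢᵃᵗ.
P = 0.1310·368.8 + 0.3814·42.6 + 0.4876·27.6 = 78.0182 kPa
yᵢ = zᵢPᵢˢᵃᵗ/P ⇒ y_B = 0.3814·42.6/78.0182 = 0.2083

Pbub = 78.0182 kPa, y_B = 0.2083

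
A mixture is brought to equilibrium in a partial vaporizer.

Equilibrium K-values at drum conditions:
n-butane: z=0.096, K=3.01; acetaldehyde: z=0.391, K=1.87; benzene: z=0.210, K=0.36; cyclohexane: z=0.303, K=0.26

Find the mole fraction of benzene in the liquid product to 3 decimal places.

Material balance + equilibrium reduce to Σ zᵢ(Kᵢ−1)/(1+V/F(Kᵢ−1)) = 0.
Check two-phase: ΣzᵢKᵢ = 1.175 > 1 and Σzᵢ/Kᵢ = 1.990 > 1, so g(0) = 0.175 > 0 and g(1) = -0.990 < 0.
Newton iteration, V/F⁰ = 0.66:
  V/F = 0.660: g = -0.3719, g' = -1.083 → V/F = 0.317
  V/F = 0.317: g = -0.0767, g' = -0.745 → V/F = 0.214
  V/F = 0.214: g = -0.0001, g' = -0.750 → V/F = 0.213
Converged at V/F = 0.213.
Compositions from xᵢ = zᵢ/(1+V/F(Kᵢ−1)), yᵢ = Kᵢxᵢ:
  n-butane: x = 0.067, y = 0.202
  acetaldehyde: x = 0.330, y = 0.617
  benzene: x = 0.243, y = 0.088
  cyclohexane: x = 0.360, y = 0.094

x_benzene = 0.243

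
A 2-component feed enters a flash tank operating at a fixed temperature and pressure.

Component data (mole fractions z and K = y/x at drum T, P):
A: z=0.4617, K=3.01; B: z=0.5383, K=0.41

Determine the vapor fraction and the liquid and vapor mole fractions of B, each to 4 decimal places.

Binary case is linear: z₁(K₁−1)(1+ψ(K₂−1)) + z₂(K₂−1)(1+ψ(K₁−1)) = 0
⇒ ψ = [z₁(K₁−1)+z₂(K₂−1)] / [−(K₁−1)(K₂−1)] = 0.61042/1.18590 = 0.5147
Compositions from xᵢ = zᵢ/(1+ψ(Kᵢ−1)), yᵢ = Kᵢxᵢ:
  A: x = 0.2269, y = 0.6830
  B: x = 0.7731, y = 0.3170

ψ = 0.5147, x_B = 0.7731, y_B = 0.3170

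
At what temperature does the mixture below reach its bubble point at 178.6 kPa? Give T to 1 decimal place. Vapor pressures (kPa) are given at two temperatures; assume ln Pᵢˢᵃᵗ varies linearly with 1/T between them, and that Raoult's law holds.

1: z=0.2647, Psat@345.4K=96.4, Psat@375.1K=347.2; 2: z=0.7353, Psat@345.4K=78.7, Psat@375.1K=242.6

Bubble-point temperature: ΣzᵢPᵢˢᵃᵗ(T) = P. Interpolate ln Pᵢˢᵃᵗ = aᵢ + bᵢ/T.
  T = 345.4 K: ΣzᵢPᵢˢᵃᵗ = 83.39 kPa
  T = 375.1 K: ΣzᵢPᵢˢᵃᵗ = 270.29 kPa
  T = 360.2 K: ΣzᵢPᵢˢᵃᵗ = 153.40 kPa
  T = 367.6 K: ΣzᵢPᵢˢᵃᵗ = 204.38 kPa
  T = 363.9 K: ΣzᵢPᵢˢᵃᵗ = 177.32 kPa
  T = 365.8 K: ΣzᵢPᵢˢᵃᵗ = 190.80 kPa
Interpolating between 363.9 K and 365.8 K gives T ≈ 364.1 K.

T = 364.1 K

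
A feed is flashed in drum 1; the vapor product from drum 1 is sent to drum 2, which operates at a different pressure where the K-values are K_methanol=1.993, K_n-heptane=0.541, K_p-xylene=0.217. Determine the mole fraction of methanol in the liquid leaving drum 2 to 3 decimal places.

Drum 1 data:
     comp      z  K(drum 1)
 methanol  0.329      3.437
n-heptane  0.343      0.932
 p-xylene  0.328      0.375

Drum 1:
Newton iteration, ψ₁⁰ = 0.59:
  ψ₁ = 0.590: g = -0.0202, g' = -0.652 → ψ₁ = 0.559
Converged at ψ₁ = 0.559.
Drum-1 compositions:
  methanol: x = 0.139, y = 0.479
  n-heptane: x = 0.357, y = 0.332
  p-xylene: x = 0.504, y = 0.189
Drum-2 feed = drum-1 vapor: z₂ = (0.4786, 0.3323, 0.1891).
Drum 2:
Newton–Raphson from ψ₂ = 0.5:
  ψ₂ = 0.500: g = -0.1237, g' = -0.642 → ψ₂ = 0.307
  ψ₂ = 0.307: g = -0.0084, g' = -0.573 → ψ₂ = 0.293
Converged at ψ₂ = 0.293.
  methanol: x = 0.371, y = 0.739
  n-heptane: x = 0.384, y = 0.208
  p-xylene: x = 0.245, y = 0.053

x_methanol (drum 2) = 0.371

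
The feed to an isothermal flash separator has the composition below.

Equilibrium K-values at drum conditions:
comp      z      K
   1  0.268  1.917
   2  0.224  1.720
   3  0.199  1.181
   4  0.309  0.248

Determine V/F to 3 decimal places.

Rachford–Rice: g(V/F) = Σ zᵢ(Kᵢ−1)/(1+V/F(Kᵢ−1)) = 0.
Feasibility: ΣzᵢKᵢ = 1.211, Σzᵢ/Kᵢ = 1.685 — both > 1, two phases present.
Iterate (Newton) starting at V/F = 0.5:
  V/F = 0.500: g = -0.0523, g' = -0.623 → V/F = 0.416
  V/F = 0.416: g = -0.0027, g' = -0.563 → V/F = 0.411
Converged at V/F = 0.411.

V/F = 0.411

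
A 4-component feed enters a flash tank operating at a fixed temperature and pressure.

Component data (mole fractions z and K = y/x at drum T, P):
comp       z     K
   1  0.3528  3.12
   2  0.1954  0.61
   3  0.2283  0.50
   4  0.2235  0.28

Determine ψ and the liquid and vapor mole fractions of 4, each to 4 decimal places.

Let ψ = V/F and solve Σ zᵢ(Kᵢ−1)/(1+ψ(Kᵢ−1)) = 0.
Check two-phase: ΣzᵢKᵢ = 1.3967 > 1 and Σzᵢ/Kᵢ = 1.6882 > 1, so g(0) = 0.3967 > 0 and g(1) = -0.6882 < 0.
Iterate (Newton) starting at ψ = 0.63:
  ψ = 0.6300: g = -0.24195, g' = -0.8526 → ψ = 0.3462
  ψ = 0.3462: g = -0.00917, g' = -0.8561 → ψ = 0.3355
  ψ = 0.3355: g = 0.00004, g' = -0.8646 → ψ = 0.3356
Converged at ψ = 0.3356.
Compositions from xᵢ = zᵢ/(1+ψ(Kᵢ−1)), yᵢ = Kᵢxᵢ:
  1: x = 0.2061, y = 0.6432
  2: x = 0.2248, y = 0.1371
  3: x = 0.2743, y = 0.1372
  4: x = 0.2947, y = 0.0825

ψ = 0.3356, x_4 = 0.2947, y_4 = 0.0825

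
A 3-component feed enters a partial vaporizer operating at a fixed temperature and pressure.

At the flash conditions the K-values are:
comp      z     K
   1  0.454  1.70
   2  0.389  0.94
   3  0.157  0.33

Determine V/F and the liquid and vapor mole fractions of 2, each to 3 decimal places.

V/F = 0.673, x_2 = 0.405, y_2 = 0.381

Material balance + equilibrium reduce to Σ zᵢ(Kᵢ−1)/(1+V/F(Kᵢ−1)) = 0.
Check two-phase: ΣzᵢKᵢ = 1.189 > 1 and Σzᵢ/Kᵢ = 1.157 > 1, so g(0) = 0.189 > 0 and g(1) = -0.157 < 0.
Newton iteration, V/F⁰ = 0.5:
  V/F = 0.500: g = 0.0532, g' = -0.283 → V/F = 0.688
  V/F = 0.688: g = -0.0050, g' = -0.345 → V/F = 0.674
  V/F = 0.674: g = -0.0001, g' = -0.338 → V/F = 0.673
Converged at V/F = 0.673.
Compositions from xᵢ = zᵢ/(1+V/F(Kᵢ−1)), yᵢ = Kᵢxᵢ:
  1: x = 0.309, y = 0.525
  2: x = 0.405, y = 0.381
  3: x = 0.286, y = 0.094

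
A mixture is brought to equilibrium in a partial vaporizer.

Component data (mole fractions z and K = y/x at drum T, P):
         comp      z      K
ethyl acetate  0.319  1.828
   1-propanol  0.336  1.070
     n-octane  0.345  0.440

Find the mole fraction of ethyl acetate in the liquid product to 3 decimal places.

x_ethyl acetate = 0.254

Rachford–Rice: g(ψ) = Σ zᵢ(Kᵢ−1)/(1+ψ(Kᵢ−1)) = 0.
Check two-phase: ΣzᵢKᵢ = 1.094 > 1 and Σzᵢ/Kᵢ = 1.273 > 1, so g(0) = 0.094 > 0 and g(1) = -0.273 < 0.
Iterate (Newton) starting at ψ = 0.5:
  ψ = 0.500: g = -0.0588, g' = -0.320 → ψ = 0.316
  ψ = 0.316: g = -0.0024, g' = -0.299 → ψ = 0.308
Converged at ψ = 0.308.
Compositions from xᵢ = zᵢ/(1+ψ(Kᵢ−1)), yᵢ = Kᵢxᵢ:
  ethyl acetate: x = 0.254, y = 0.465
  1-propanol: x = 0.329, y = 0.352
  n-octane: x = 0.417, y = 0.183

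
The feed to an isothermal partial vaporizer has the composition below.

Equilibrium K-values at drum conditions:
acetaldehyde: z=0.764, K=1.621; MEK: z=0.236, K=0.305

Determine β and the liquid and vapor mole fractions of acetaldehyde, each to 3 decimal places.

Material balance + equilibrium reduce to Σ zᵢ(Kᵢ−1)/(1+β(Kᵢ−1)) = 0.
Check two-phase: ΣzᵢKᵢ = 1.310 > 1 and Σzᵢ/Kᵢ = 1.245 > 1, so g(0) = 0.310 > 0 and g(1) = -0.245 < 0.
Binary case is linear: z₁(K₁−1)(1+β(K₂−1)) + z₂(K₂−1)(1+β(K₁−1)) = 0
⇒ β = [z₁(K₁−1)+z₂(K₂−1)] / [−(K₁−1)(K₂−1)] = 0.3104/0.4316 = 0.719
Compositions from xᵢ = zᵢ/(1+β(Kᵢ−1)), yᵢ = Kᵢxᵢ:
  acetaldehyde: x = 0.528, y = 0.856
  MEK: x = 0.472, y = 0.144

β = 0.719, x_acetaldehyde = 0.528, y_acetaldehyde = 0.856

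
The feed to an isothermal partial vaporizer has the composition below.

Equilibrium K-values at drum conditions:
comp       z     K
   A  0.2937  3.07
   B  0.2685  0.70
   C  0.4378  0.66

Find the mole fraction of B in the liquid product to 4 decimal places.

x_B = 0.3230

Material balance + equilibrium reduce to Σ zᵢ(Kᵢ−1)/(1+ψ(Kᵢ−1)) = 0.
g(0) = ΣzᵢKᵢ − 1 = 0.3786 and g(1) = 1 − Σzᵢ/Kᵢ = -0.1426, so a root lies in (0, 1).
Iterate (Newton) starting at ψ = 0.69:
  ψ = 0.6900: g = -0.04569, g' = -0.3382 → ψ = 0.5549
  ψ = 0.5549: g = 0.00284, g' = -0.3842 → ψ = 0.5623
Converged at ψ = 0.5623.
Compositions from xᵢ = zᵢ/(1+ψ(Kᵢ−1)), yᵢ = Kᵢxᵢ:
  A: x = 0.1357, y = 0.4167
  B: x = 0.3230, y = 0.2261
  C: x = 0.5413, y = 0.3573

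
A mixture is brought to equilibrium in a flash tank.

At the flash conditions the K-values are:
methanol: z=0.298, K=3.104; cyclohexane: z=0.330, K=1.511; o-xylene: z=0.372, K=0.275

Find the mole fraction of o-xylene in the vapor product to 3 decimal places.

Rachford–Rice: g(ψ) = Σ zᵢ(Kᵢ−1)/(1+ψ(Kᵢ−1)) = 0.
Feasibility: ΣzᵢKᵢ = 1.526, Σzᵢ/Kᵢ = 1.667 — both > 1, two phases present.
Newton iteration, ψ⁰ = 0.5:
  ψ = 0.500: g = 0.0168, g' = -0.849 → ψ = 0.520
Converged at ψ = 0.520.
Compositions from xᵢ = zᵢ/(1+ψ(Kᵢ−1)), yᵢ = Kᵢxᵢ:
  methanol: x = 0.142, y = 0.442
  cyclohexane: x = 0.261, y = 0.394
  o-xylene: x = 0.597, y = 0.164

y_o-xylene = 0.164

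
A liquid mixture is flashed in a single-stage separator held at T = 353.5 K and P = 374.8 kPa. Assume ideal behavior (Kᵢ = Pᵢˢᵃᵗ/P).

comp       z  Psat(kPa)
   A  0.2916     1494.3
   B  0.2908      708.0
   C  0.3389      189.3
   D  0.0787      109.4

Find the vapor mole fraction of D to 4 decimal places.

y_D = 0.0532

Raoult's law: Kᵢ = Pᵢˢᵃᵗ/P = Pᵢˢᵃᵗ/374.8.
  K_A = 1494.3/374.8 = 3.986926, K_B = 708.0/374.8 = 1.889007, K_C = 189.3/374.8 = 0.505069, K_D = 109.4/374.8 = 0.291889
Iterate (Newton) starting at β = 0.5:
  β = 0.5000: g = 0.21912, g' = -0.7698 → β = 0.7847
  β = 0.7847: g = 0.01314, g' = -0.7342 → β = 0.8026
  β = 0.8026: g = -0.00008, g' = -0.7439 → β = 0.8024
Converged at β = 0.8024.
Compositions from xᵢ = zᵢ/(1+β(Kᵢ−1)), yᵢ = Kᵢxᵢ:
  A: x = 0.0858, y = 0.3423
  B: x = 0.1697, y = 0.3206
  C: x = 0.5622, y = 0.2839
  D: x = 0.1823, y = 0.0532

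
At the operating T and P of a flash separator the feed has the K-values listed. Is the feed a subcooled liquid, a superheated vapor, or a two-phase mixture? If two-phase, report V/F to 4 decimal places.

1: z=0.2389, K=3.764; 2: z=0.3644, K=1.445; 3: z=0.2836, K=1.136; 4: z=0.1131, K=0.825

ΣzᵢKᵢ = 1.8413; Σzᵢ/Kᵢ = 0.7024.
Since Σzᵢ/Kᵢ < 1 the mixture is above its dew point — single vapor phase.

superheated vapor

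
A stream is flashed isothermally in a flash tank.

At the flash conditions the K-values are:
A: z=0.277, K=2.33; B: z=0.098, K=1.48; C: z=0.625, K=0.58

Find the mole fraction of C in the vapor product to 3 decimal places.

y_C = 0.417

Let β = V/F and solve Σ zᵢ(Kᵢ−1)/(1+β(Kᵢ−1)) = 0.
Check two-phase: ΣzᵢKᵢ = 1.153 > 1 and Σzᵢ/Kᵢ = 1.263 > 1, so g(0) = 0.153 > 0 and g(1) = -0.263 < 0.
Iterate (Newton) starting at β = 0.5:
  β = 0.500: g = -0.0731, g' = -0.368 → β = 0.301
  β = 0.301: g = 0.0035, g' = -0.411 → β = 0.310
Converged at β = 0.310.
Compositions from xᵢ = zᵢ/(1+β(Kᵢ−1)), yᵢ = Kᵢxᵢ:
  A: x = 0.196, y = 0.457
  B: x = 0.085, y = 0.126
  C: x = 0.719, y = 0.417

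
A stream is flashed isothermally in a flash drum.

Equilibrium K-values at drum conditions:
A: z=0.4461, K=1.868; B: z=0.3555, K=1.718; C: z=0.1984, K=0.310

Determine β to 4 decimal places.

β = 0.9133

Newton–Raphson from β = 0.65:
  β = 0.6500: g = 0.17335, g' = -0.5331 → β = 0.9752
  β = 0.9752: g = -0.05863, g' = -1.0446 → β = 0.9190
  β = 0.9190: g = -0.00501, g' = -0.8762 → β = 0.9133
Converged at β = 0.9133.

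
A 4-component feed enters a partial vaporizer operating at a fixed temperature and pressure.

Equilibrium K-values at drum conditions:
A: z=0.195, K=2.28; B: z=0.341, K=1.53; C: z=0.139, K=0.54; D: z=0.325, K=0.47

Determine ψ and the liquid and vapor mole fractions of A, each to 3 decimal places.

ψ = 0.444, x_A = 0.124, y_A = 0.284

Rachford–Rice: g(ψ) = Σ zᵢ(Kᵢ−1)/(1+ψ(Kᵢ−1)) = 0.
Check two-phase: ΣzᵢKᵢ = 1.194 > 1 and Σzᵢ/Kᵢ = 1.257 > 1, so g(0) = 0.194 > 0 and g(1) = -0.257 < 0.
Newton iteration, ψ⁰ = 0.33:
  ψ = 0.330: g = 0.0452, g' = -0.402 → ψ = 0.442
  ψ = 0.442: g = 0.0005, g' = -0.395 → ψ = 0.444
Converged at ψ = 0.444.
Compositions from xᵢ = zᵢ/(1+ψ(Kᵢ−1)), yᵢ = Kᵢxᵢ:
  A: x = 0.124, y = 0.284
  B: x = 0.276, y = 0.422
  C: x = 0.175, y = 0.094
  D: x = 0.425, y = 0.200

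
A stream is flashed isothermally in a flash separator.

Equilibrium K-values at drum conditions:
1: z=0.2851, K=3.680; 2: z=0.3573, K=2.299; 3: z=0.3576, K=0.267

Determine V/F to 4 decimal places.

Material balance + equilibrium reduce to Σ zᵢ(Kᵢ−1)/(1+V/F(Kᵢ−1)) = 0.
g(0) = ΣzᵢKᵢ − 1 = 0.9661 and g(1) = 1 − Σzᵢ/Kᵢ = -0.5722, so a root lies in (0, 1).
Iterate (Newton) starting at V/F = 0.5:
  V/F = 0.5000: g = 0.19414, g' = -1.0743 → V/F = 0.6807
  V/F = 0.6807: g = -0.00629, g' = -1.1919 → V/F = 0.6754
Converged at V/F = 0.6754.

V/F = 0.6754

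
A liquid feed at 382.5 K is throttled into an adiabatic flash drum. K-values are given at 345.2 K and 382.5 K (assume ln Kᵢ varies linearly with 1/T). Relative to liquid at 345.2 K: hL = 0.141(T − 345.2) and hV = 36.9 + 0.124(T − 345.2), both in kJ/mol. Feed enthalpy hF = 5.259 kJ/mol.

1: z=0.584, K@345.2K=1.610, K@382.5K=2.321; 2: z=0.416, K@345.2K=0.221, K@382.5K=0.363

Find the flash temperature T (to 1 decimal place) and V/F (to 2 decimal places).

Adiabatic flash: solve Rachford–Rice at each trial T, then check hF = ψ·hV(T) + (1−ψ)·hL(T).
  T = 345.2 K: K = (1.610, 0.221), RR gives ψ = 0.068, H_out = 2.499 kJ/mol
  T = 382.5 K: K = (2.321, 0.363), RR gives ψ = 0.602, H_out = 27.087 kJ/mol
  T = 363.9 K: K = (1.952, 0.287), RR gives ψ = 0.382, H_out = 16.621 kJ/mol
  T = 354.5 K: K = (1.776, 0.253), RR gives ψ = 0.246, H_out = 10.335 kJ/mol
  T = 349.9 K: K = (1.693, 0.237), RR gives ψ = 0.165, H_out = 6.735 kJ/mol
  T = 347.5 K: K = (1.650, 0.229), RR gives ψ = 0.117, H_out = 4.655 kJ/mol
Linear interpolation between T = 347.5 (H_out = 4.655) and T = 349.9 (H_out = 6.735) on hF = 5.259 gives T ≈ 348.2 K, at which ψ = 0.13.

T = 348.2 K, V/F = 0.13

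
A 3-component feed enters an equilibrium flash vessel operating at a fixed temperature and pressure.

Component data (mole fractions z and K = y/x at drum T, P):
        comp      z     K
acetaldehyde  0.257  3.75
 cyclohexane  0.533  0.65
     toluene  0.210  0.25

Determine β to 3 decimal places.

β = 0.272

Material balance + equilibrium reduce to Σ zᵢ(Kᵢ−1)/(1+β(Kᵢ−1)) = 0.
Check two-phase: ΣzᵢKᵢ = 1.363 > 1 and Σzᵢ/Kᵢ = 1.729 > 1, so g(0) = 0.363 > 0 and g(1) = -0.729 < 0.
Newton–Raphson from β = 0.5:
  β = 0.500: g = -0.1805, g' = -0.743 → β = 0.257
  β = 0.257: g = 0.0140, g' = -0.927 → β = 0.272
Converged at β = 0.272.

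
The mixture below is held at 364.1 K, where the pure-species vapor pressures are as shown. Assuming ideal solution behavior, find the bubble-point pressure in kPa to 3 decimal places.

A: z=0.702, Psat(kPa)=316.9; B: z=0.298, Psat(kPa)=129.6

Pbub = 261.085 kPa

At the bubble point ψ → 0, so ΣzᵢKᵢ = 1 with Kᵢ = Pᵢˢᵃᵗ/P ⇒ P = ΣzᵢPᵢˢᵃᵗ.
P = 0.702·316.9 + 0.298·129.6 = 261.085 kPa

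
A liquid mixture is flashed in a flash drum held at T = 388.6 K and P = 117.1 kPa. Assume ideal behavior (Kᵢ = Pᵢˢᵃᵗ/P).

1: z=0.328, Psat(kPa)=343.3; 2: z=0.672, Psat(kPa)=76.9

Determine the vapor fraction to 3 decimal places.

Raoult's law: Kᵢ = Pᵢˢᵃᵗ/P = Pᵢˢᵃᵗ/117.1.
  K_1 = 343.3/117.1 = 2.93168, K_2 = 76.9/117.1 = 0.65670
Newton iteration, ψ⁰ = 0.5:
  ψ = 0.500: g = 0.0438, g' = -0.432 → ψ = 0.601
  ψ = 0.601: g = 0.0024, g' = -0.388 → ψ = 0.608
Converged at ψ = 0.608.

ψ = 0.608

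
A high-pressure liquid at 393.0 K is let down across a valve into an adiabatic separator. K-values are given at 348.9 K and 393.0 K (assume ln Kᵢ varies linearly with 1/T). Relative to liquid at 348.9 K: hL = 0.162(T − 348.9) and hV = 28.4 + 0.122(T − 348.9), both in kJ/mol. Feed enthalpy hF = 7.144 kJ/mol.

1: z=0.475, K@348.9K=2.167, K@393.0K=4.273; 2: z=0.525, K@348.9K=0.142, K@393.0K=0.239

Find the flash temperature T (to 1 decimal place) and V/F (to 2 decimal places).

Adiabatic flash: solve Rachford–Rice at each trial T, then check hF = ψ·hV(T) + (1−ψ)·hL(T).
  T = 348.9 K: K = (2.167, 0.142), RR gives ψ = 0.104, H_out = 2.946 kJ/mol
  T = 393.0 K: K = (4.273, 0.239), RR gives ψ = 0.464, H_out = 19.497 kJ/mol
  T = 370.9 K: K = (3.103, 0.187), RR gives ψ = 0.335, H_out = 12.771 kJ/mol
  T = 359.9 K: K = (2.607, 0.164), RR gives ψ = 0.241, H_out = 8.528 kJ/mol
  T = 354.4 K: K = (2.380, 0.153), RR gives ψ = 0.180, H_out = 5.969 kJ/mol
  T = 357.1 K: K = (2.490, 0.158), RR gives ψ = 0.212, H_out = 7.273 kJ/mol
  T = 355.8 K: K = (2.437, 0.155), RR gives ψ = 0.197, H_out = 6.658 kJ/mol
Linear interpolation between T = 355.8 (H_out = 6.658) and T = 357.1 (H_out = 7.273) on hF = 7.144 gives T ≈ 356.8 K, at which ψ = 0.21.

T = 356.8 K, V/F = 0.21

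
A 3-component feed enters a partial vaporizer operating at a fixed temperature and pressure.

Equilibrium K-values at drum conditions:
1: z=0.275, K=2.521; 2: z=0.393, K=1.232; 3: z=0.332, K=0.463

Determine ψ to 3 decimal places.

ψ = 0.689

Material balance + equilibrium reduce to Σ zᵢ(Kᵢ−1)/(1+ψ(Kᵢ−1)) = 0.
Feasibility: ΣzᵢKᵢ = 1.331, Σzᵢ/Kᵢ = 1.145 — both > 1, two phases present.
Newton iteration, ψ⁰ = 0.5:
  ψ = 0.500: g = 0.0756, g' = -0.401 → ψ = 0.688
  ψ = 0.688: g = 0.0001, g' = -0.409 → ψ = 0.689
Converged at ψ = 0.689.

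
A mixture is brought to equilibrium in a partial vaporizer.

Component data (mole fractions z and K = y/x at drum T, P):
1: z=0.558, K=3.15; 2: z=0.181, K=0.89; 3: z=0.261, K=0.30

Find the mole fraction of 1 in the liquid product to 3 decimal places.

x_1 = 0.205

Rachford–Rice: g(ψ) = Σ zᵢ(Kᵢ−1)/(1+ψ(Kᵢ−1)) = 0.
Feasibility: ΣzᵢKᵢ = 1.997, Σzᵢ/Kᵢ = 1.251 — both > 1, two phases present.
Iterate (Newton) starting at ψ = 0.36:
  ψ = 0.360: g = 0.4113, g' = -1.051 → ψ = 0.751
  ψ = 0.751: g = 0.0515, g' = -0.949 → ψ = 0.806
  ψ = 0.806: g = -0.0018, g' = -1.021 → ψ = 0.804
Converged at ψ = 0.804.
Compositions from xᵢ = zᵢ/(1+ψ(Kᵢ−1)), yᵢ = Kᵢxᵢ:
  1: x = 0.205, y = 0.644
  2: x = 0.199, y = 0.177
  3: x = 0.597, y = 0.179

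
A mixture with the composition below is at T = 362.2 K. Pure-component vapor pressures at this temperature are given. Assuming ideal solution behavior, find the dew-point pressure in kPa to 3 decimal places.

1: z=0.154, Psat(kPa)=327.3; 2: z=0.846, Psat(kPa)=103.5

Pdew = 115.681 kPa

At the dew point ψ → 1, so Σzᵢ/Kᵢ = 1 with Kᵢ = Pᵢˢᵃᵗ/P ⇒ 1/P = Σzᵢ/Pᵢˢᵃᵗ.
1/P = 0.154/327.3 + 0.846/103.5 = 0.008644 ⇒ P = 115.681 kPa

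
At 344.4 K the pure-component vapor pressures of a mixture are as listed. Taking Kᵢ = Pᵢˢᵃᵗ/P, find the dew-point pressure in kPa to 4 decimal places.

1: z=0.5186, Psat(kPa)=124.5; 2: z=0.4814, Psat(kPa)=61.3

Pdew = 83.2041 kPa

At the dew point ψ → 1, so Σzᵢ/Kᵢ = 1 with Kᵢ = Pᵢˢᵃᵗ/P ⇒ 1/P = Σzᵢ/Pᵢˢᵃᵗ.
1/P = 0.5186/124.5 + 0.4814/61.3 = 0.0120186 ⇒ P = 83.2041 kPa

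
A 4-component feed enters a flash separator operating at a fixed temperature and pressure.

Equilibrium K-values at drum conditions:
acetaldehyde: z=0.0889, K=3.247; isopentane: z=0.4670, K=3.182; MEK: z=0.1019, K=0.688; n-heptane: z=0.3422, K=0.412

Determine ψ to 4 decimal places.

Newton–Raphson from ψ = 0.5:
  ψ = 0.5000: g = 0.25872, g' = -0.8594 → ψ = 0.8011
  ψ = 0.8011: g = 0.01940, g' = -0.7922 → ψ = 0.8255
  ψ = 0.8255: g = -0.00013, g' = -0.8032 → ψ = 0.8254
Converged at ψ = 0.8254.

ψ = 0.8254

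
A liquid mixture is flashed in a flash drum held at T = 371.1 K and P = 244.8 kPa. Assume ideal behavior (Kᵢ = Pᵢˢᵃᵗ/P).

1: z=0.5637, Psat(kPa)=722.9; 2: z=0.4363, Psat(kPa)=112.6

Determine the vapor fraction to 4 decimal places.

Raoult's law: Kᵢ = Pᵢˢᵃᵗ/P = Pᵢˢᵃᵗ/244.8.
  K_1 = 722.9/244.8 = 2.953023, K_2 = 112.6/244.8 = 0.459967
Material balance + equilibrium reduce to Σ zᵢ(Kᵢ−1)/(1+ψ(Kᵢ−1)) = 0.
Feasibility: ΣzᵢKᵢ = 1.8653, Σzᵢ/Kᵢ = 1.1394 — both > 1, two phases present.
Newton iteration, ψ⁰ = 0.5:
  ψ = 0.5000: g = 0.23423, g' = -0.7892 → ψ = 0.7968
  ψ = 0.7968: g = 0.01711, g' = -0.7211 → ψ = 0.8205
  ψ = 0.8205: g = -0.00007, g' = -0.7277 → ψ = 0.8204
Converged at ψ = 0.8204.

ψ = 0.8204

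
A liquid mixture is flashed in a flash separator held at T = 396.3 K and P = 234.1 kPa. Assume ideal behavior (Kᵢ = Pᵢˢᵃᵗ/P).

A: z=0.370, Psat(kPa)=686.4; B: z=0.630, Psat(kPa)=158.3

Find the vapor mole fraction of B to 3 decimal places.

y_B = 0.579

Raoult's law: Kᵢ = Pᵢˢᵃᵗ/P = Pᵢˢᵃᵗ/234.1.
  K_A = 686.4/234.1 = 2.93208, K_B = 158.3/234.1 = 0.67621
Let β = V/F and solve Σ zᵢ(Kᵢ−1)/(1+β(Kᵢ−1)) = 0.
Feasibility: ΣzᵢKᵢ = 1.511, Σzᵢ/Kᵢ = 1.058 — both > 1, two phases present.
Newton iteration, β⁰ = 0.5:
  β = 0.500: g = 0.1202, g' = -0.451 → β = 0.766
  β = 0.766: g = 0.0169, g' = -0.341 → β = 0.816
  β = 0.816: g = 0.0003, g' = -0.330 → β = 0.817
Converged at β = 0.817.
Compositions from xᵢ = zᵢ/(1+β(Kᵢ−1)), yᵢ = Kᵢxᵢ:
  A: x = 0.144, y = 0.421
  B: x = 0.856, y = 0.579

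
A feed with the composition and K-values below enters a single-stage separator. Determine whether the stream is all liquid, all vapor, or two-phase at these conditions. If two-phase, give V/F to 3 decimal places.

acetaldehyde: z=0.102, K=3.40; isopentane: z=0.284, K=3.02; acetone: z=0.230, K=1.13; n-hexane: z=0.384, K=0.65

ΣzᵢKᵢ = 1.714; Σzᵢ/Kᵢ = 0.918.
Since Σzᵢ/Kᵢ < 1 the mixture is above its dew point — single vapor phase.

all vapor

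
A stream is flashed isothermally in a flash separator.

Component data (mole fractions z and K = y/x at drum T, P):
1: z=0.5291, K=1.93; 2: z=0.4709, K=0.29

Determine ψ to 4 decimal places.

Material balance + equilibrium reduce to Σ zᵢ(Kᵢ−1)/(1+ψ(Kᵢ−1)) = 0.
g(0) = ΣzᵢKᵢ − 1 = 0.1577 and g(1) = 1 − Σzᵢ/Kᵢ = -0.8979, so a root lies in (0, 1).
Newton iteration, ψ⁰ = 0.5:
  ψ = 0.5000: g = -0.18248, g' = -0.7838 → ψ = 0.2672
  ψ = 0.2672: g = -0.01849, g' = -0.6551 → ψ = 0.2390
  ψ = 0.2390: g = -0.00007, g' = -0.6506 → ψ = 0.2389
Converged at ψ = 0.2389.

ψ = 0.2389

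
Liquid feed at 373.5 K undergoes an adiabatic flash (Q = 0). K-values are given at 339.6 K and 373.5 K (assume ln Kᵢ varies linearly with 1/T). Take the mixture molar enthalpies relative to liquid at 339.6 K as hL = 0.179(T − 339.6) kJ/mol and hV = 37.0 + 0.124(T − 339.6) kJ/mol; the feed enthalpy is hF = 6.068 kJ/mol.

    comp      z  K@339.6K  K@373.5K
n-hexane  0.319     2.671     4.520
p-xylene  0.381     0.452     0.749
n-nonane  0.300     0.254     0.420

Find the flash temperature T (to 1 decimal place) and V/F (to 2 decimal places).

Adiabatic flash: solve Rachford–Rice at each trial T, then check hF = ψ·hV(T) + (1−ψ)·hL(T).
  T = 339.6 K: K = (2.671, 0.452, 0.254), RR gives ψ = 0.094, H_out = 3.474 kJ/mol
  T = 373.5 K: K = (4.520, 0.749, 0.420), RR gives ψ = 0.573, H_out = 26.195 kJ/mol
  T = 356.6 K: K = (3.521, 0.589, 0.331), RR gives ψ = 0.330, H_out = 14.957 kJ/mol
  T = 348.1 K: K = (3.077, 0.518, 0.291), RR gives ψ = 0.217, H_out = 9.452 kJ/mol
  T = 343.9 K: K = (2.872, 0.485, 0.272), RR gives ψ = 0.158, H_out = 6.590 kJ/mol
  T = 341.8 K: K = (2.773, 0.468, 0.263), RR gives ψ = 0.128, H_out = 5.097 kJ/mol
Linear interpolation between T = 341.8 (H_out = 5.097) and T = 343.9 (H_out = 6.590) on hF = 6.068 gives T ≈ 343.2 K, at which ψ = 0.15.

T = 343.2 K, V/F = 0.15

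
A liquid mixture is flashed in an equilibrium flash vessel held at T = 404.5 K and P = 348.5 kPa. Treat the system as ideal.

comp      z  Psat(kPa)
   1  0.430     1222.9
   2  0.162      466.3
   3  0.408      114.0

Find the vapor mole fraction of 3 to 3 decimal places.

y_3 = 0.228

Raoult's law: Kᵢ = Pᵢˢᵃᵗ/P = Pᵢˢᵃᵗ/348.5.
  K_1 = 1222.9/348.5 = 3.50904, K_2 = 466.3/348.5 = 1.33802, K_3 = 114.0/348.5 = 0.32712
Rachford–Rice: g(β) = Σ zᵢ(Kᵢ−1)/(1+β(Kᵢ−1)) = 0.
g(0) = ΣzᵢKᵢ − 1 = 0.859 and g(1) = 1 − Σzᵢ/Kᵢ = -0.491, so a root lies in (0, 1).
Iterate (Newton) starting at β = 0.5:
  β = 0.500: g = 0.1117, g' = -0.966 → β = 0.616
Converged at β = 0.616.
Compositions from xᵢ = zᵢ/(1+β(Kᵢ−1)), yᵢ = Kᵢxᵢ:
  1: x = 0.169, y = 0.593
  2: x = 0.134, y = 0.179
  3: x = 0.697, y = 0.228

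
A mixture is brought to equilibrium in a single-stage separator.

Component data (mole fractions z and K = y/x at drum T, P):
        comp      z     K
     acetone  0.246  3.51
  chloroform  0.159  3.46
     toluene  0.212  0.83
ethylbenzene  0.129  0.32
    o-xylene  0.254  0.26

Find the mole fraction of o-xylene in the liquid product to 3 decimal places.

x_o-xylene = 0.393

Iterate (Newton) starting at V/F = 0.34:
  V/F = 0.340: g = 0.1426, g' = -1.093 → V/F = 0.471
  V/F = 0.471: g = 0.0078, g' = -0.996 → V/F = 0.478
Converged at V/F = 0.478.
Compositions from xᵢ = zᵢ/(1+V/F(Kᵢ−1)), yᵢ = Kᵢxᵢ:
  acetone: x = 0.112, y = 0.392
  chloroform: x = 0.073, y = 0.253
  toluene: x = 0.231, y = 0.192
  ethylbenzene: x = 0.191, y = 0.061
  o-xylene: x = 0.393, y = 0.102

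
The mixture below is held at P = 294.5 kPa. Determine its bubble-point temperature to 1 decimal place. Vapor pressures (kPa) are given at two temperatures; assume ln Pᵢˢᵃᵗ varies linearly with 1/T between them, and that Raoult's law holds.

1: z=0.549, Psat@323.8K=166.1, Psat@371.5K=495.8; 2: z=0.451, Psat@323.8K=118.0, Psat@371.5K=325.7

Bubble-point temperature: ΣzᵢPᵢˢᵃᵗ(T) = P. Interpolate ln Pᵢˢᵃᵗ = aᵢ + bᵢ/T.
  T = 323.8 K: ΣzᵢPᵢˢᵃᵗ = 144.41 kPa
  T = 371.5 K: ΣzᵢPᵢˢᵃᵗ = 419.08 kPa
  T = 347.6 K: ΣzᵢPᵢˢᵃᵗ = 254.83 kPa
  T = 359.6 K: ΣzᵢPᵢˢᵃᵗ = 329.84 kPa
  T = 353.6 K: ΣzᵢPᵢˢᵃᵗ = 290.55 kPa
  T = 356.6 K: ΣzᵢPᵢˢᵃᵗ = 309.74 kPa
  T = 355.1 K: ΣzᵢPᵢˢᵃᵗ = 300.03 kPa
Interpolating between 353.6 K and 355.1 K gives T ≈ 354.2 K.

T = 354.2 K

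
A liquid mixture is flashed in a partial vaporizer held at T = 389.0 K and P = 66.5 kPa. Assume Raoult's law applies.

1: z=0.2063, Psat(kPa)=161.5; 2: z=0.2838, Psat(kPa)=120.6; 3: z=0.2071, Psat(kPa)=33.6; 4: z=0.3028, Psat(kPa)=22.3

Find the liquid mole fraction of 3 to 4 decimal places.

x_3 = 0.2480

Raoult's law: Kᵢ = Pᵢˢᵃᵗ/P = Pᵢˢᵃᵗ/66.5.
  K_1 = 161.5/66.5 = 2.428571, K_2 = 120.6/66.5 = 1.813534, K_3 = 33.6/66.5 = 0.505263, K_4 = 22.3/66.5 = 0.335338
Newton iteration, β⁰ = 0.5:
  β = 0.5000: g = -0.10153, g' = -0.6277 → β = 0.3383
  β = 0.3383: g = -0.00293, g' = -0.6026 → β = 0.3334
Converged at β = 0.3334.
Compositions from xᵢ = zᵢ/(1+β(Kᵢ−1)), yᵢ = Kᵢxᵢ:
  1: x = 0.1397, y = 0.3394
  2: x = 0.2232, y = 0.4049
  3: x = 0.2480, y = 0.1253
  4: x = 0.3890, y = 0.1304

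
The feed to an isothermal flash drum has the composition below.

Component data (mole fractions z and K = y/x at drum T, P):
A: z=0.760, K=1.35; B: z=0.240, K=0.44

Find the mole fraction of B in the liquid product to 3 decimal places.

Rachford–Rice: g(V/F) = Σ zᵢ(Kᵢ−1)/(1+V/F(Kᵢ−1)) = 0.
Feasibility: ΣzᵢKᵢ = 1.132, Σzᵢ/Kᵢ = 1.108 — both > 1, two phases present.
Binary case is linear: z₁(K₁−1)(1+V/F(K₂−1)) + z₂(K₂−1)(1+V/F(K₁−1)) = 0
⇒ V/F = [z₁(K₁−1)+z₂(K₂−1)] / [−(K₁−1)(K₂−1)] = 0.1316/0.1960 = 0.671
Compositions from xᵢ = zᵢ/(1+V/F(Kᵢ−1)), yᵢ = Kᵢxᵢ:
  A: x = 0.615, y = 0.831
  B: x = 0.385, y = 0.169

x_B = 0.385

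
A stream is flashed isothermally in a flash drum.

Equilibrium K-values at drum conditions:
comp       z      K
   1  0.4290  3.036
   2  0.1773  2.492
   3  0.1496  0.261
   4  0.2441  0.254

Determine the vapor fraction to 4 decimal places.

Material balance + equilibrium reduce to Σ zᵢ(Kᵢ−1)/(1+ψ(Kᵢ−1)) = 0.
Check two-phase: ΣzᵢKᵢ = 1.8453 > 1 and Σzᵢ/Kᵢ = 1.7467 > 1, so g(0) = 0.8453 > 0 and g(1) = -0.7467 < 0.
Iterate (Newton) starting at ψ = 0.4:
  ψ = 0.4000: g = 0.23056, g' = -1.1356 → ψ = 0.6030
  ψ = 0.6030: g = 0.00089, g' = -1.1824 → ψ = 0.6038
Converged at ψ = 0.6038.

ψ = 0.6038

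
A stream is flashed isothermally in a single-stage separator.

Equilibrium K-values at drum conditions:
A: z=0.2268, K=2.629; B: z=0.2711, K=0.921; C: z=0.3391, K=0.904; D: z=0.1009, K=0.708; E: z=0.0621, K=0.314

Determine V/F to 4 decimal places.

V/F = 0.6847

Rachford–Rice: g(V/F) = Σ zᵢ(Kᵢ−1)/(1+V/F(Kᵢ−1)) = 0.
Feasibility: ΣzᵢKᵢ = 1.2434, Σzᵢ/Kᵢ = 1.0960 — both > 1, two phases present.
Iterate (Newton) starting at V/F = 0.5:
  V/F = 0.5000: g = 0.04778, g' = -0.2676 → V/F = 0.6786
  V/F = 0.6786: g = 0.00159, g' = -0.2569 → V/F = 0.6847
Converged at V/F = 0.6847.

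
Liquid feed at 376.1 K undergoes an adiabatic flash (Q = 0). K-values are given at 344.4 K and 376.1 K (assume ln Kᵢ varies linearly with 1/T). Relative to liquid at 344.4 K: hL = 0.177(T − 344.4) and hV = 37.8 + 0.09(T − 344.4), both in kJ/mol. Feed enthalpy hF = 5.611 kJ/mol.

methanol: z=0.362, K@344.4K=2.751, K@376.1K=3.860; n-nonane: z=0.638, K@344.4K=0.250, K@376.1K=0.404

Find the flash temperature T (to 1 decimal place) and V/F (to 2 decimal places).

Adiabatic flash: solve Rachford–Rice at each trial T, then check hF = ψ·hV(T) + (1−ψ)·hL(T).
  T = 344.4 K: K = (2.751, 0.250), RR gives ψ = 0.118, H_out = 4.472 kJ/mol
  T = 376.1 K: K = (3.860, 0.404), RR gives ψ = 0.384, H_out = 19.078 kJ/mol
  T = 360.2 K: K = (3.281, 0.321), RR gives ψ = 0.253, H_out = 12.027 kJ/mol
  T = 352.3 K: K = (3.010, 0.284), RR gives ψ = 0.188, H_out = 8.386 kJ/mol
  T = 348.4 K: K = (2.881, 0.267), RR gives ψ = 0.155, H_out = 6.498 kJ/mol
  T = 346.4 K: K = (2.816, 0.258), RR gives ψ = 0.137, H_out = 5.497 kJ/mol
Linear interpolation between T = 346.4 (H_out = 5.497) and T = 348.4 (H_out = 6.498) on hF = 5.611 gives T ≈ 346.6 K, at which ψ = 0.14.

T = 346.6 K, V/F = 0.14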